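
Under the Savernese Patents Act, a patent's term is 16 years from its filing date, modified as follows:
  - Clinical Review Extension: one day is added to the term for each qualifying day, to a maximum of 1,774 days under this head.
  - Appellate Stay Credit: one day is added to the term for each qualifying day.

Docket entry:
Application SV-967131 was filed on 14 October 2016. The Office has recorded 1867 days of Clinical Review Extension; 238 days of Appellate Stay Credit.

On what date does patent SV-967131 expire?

Base term: filing date + 16 years → 14 October 2032.
Clinical Review Extension: 1867 days claimed exceeds the 1774-day cap, so +1774 days → 23 August 2037.
Appellate Stay Credit: +238 days → 18 April 2038.

April 18, 2038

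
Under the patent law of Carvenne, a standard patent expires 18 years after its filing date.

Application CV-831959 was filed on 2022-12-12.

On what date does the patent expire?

Filing date + 18 years → 12 December 2040.

2040-12-12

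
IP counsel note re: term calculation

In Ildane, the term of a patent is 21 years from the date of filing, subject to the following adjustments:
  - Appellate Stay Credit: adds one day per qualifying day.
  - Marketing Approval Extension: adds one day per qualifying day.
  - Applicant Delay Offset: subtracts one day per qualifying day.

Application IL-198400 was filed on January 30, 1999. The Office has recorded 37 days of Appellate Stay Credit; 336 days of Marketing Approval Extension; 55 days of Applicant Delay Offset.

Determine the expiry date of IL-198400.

Base term: filing date + 21 years → 30 January 2020.
Appellate Stay Credit: +37 days → 7 March 2020.
Marketing Approval Extension: +336 days → 6 February 2021.
Applicant Delay Offset: −55 days → 13 December 2020.

2020-12-13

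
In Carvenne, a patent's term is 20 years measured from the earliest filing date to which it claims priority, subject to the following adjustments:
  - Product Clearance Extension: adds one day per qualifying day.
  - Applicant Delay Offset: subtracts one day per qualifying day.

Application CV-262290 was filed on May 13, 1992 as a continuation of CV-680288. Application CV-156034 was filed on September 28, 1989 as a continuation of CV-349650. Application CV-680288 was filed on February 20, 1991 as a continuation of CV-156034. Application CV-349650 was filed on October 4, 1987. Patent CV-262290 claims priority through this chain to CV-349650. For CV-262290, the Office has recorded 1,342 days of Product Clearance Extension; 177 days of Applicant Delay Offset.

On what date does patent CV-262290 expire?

Earliest priority filing: 4 October 1987.
Base term: 4 October 1987 + 20 years → 4 October 2007.
Product Clearance Extension: +1342 days → 7 June 2011.
Applicant Delay Offset: −177 days → 12 December 2010.

2010-12-12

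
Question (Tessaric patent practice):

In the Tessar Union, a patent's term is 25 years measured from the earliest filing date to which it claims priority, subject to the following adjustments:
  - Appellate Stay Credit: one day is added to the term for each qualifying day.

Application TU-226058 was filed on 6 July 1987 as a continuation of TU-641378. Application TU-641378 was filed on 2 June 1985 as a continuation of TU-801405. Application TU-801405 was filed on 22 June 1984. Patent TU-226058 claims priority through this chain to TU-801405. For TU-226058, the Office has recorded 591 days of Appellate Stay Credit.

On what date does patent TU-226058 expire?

2011-02-03

Earliest priority filing: 22 June 1984.
Base term: 22 June 1984 + 25 years → 22 June 2009.
Appellate Stay Credit: +591 days → 3 February 2011.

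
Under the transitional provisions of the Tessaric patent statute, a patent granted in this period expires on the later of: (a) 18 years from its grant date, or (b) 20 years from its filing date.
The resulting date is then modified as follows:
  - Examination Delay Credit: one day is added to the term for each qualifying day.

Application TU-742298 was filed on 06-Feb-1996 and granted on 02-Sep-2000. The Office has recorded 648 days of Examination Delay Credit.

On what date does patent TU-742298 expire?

(a) grant + 18 years → 2 September 2018.
(b) filing + 20 years → 6 February 2016.
Later of the two: 2 September 2018.
Examination Delay Credit: +648 days → 11 June 2020.

2020-06-11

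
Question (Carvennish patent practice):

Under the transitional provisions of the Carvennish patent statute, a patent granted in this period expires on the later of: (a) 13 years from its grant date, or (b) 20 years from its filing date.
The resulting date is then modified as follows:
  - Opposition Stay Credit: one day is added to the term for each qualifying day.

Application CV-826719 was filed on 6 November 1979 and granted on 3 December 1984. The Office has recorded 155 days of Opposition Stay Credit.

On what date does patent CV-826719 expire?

(a) grant + 13 years → 3 December 1997.
(b) filing + 20 years → 6 November 1999.
Later of the two: 6 November 1999.
Opposition Stay Credit: +155 days → 9 April 2000.

April 9, 2000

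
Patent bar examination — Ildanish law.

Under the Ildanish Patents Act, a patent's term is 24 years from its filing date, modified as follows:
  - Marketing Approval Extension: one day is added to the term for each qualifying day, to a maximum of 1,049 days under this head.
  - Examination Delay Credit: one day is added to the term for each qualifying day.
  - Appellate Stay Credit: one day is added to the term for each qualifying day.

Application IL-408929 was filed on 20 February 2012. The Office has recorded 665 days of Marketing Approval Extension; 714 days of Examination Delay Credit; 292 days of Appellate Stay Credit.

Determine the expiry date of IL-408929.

2040-09-17

Base term: filing date + 24 years → 20 February 2036.
Marketing Approval Extension: 665 days (within the 1049-day cap) → +665 days → 16 December 2037.
Examination Delay Credit: +714 days → 30 November 2039.
Appellate Stay Credit: +292 days → 17 September 2040.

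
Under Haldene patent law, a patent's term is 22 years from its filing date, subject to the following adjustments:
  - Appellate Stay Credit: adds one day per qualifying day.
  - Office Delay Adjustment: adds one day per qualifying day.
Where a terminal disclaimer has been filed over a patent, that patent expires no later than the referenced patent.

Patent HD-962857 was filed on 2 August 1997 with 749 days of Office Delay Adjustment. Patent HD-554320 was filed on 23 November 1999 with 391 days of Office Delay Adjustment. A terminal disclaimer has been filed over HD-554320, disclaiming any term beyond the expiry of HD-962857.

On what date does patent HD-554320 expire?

Natural term of HD-554320:
  Base: filing + 22 years → 23 November 2021.
  Office Delay Adjustment: +391 days → 19 December 2022.
Expiry of referenced patent HD-962857:
  Base: filing + 22 years → 2 August 2019.
  Office Delay Adjustment: +749 days → 20 August 2021.
Terminal disclaimer: HD-554320 expires on the earlier of 19 December 2022 and 20 August 2021.

August 20, 2021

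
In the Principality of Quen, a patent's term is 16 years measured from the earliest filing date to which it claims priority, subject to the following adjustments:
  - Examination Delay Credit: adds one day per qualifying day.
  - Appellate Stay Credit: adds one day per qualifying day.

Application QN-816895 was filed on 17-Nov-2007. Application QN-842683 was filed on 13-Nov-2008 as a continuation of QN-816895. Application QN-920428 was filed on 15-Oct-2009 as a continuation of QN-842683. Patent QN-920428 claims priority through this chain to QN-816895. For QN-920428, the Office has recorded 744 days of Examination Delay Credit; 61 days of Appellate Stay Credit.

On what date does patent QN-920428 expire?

Earliest priority filing: 17 November 2007.
Base term: 17 November 2007 + 16 years → 17 November 2023.
Examination Delay Credit: +744 days → 30 November 2025.
Appellate Stay Credit: +61 days → 30 January 2026.

January 30, 2026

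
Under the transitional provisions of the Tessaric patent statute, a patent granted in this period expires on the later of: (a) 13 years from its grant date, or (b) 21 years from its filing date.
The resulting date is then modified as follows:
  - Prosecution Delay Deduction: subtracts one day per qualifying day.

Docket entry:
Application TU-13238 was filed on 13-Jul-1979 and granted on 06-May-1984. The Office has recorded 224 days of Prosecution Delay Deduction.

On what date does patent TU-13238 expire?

1999-12-02

(a) grant + 13 years → 6 May 1997.
(b) filing + 21 years → 13 July 2000.
Later of the two: 13 July 2000.
Prosecution Delay Deduction: −224 days → 2 December 1999.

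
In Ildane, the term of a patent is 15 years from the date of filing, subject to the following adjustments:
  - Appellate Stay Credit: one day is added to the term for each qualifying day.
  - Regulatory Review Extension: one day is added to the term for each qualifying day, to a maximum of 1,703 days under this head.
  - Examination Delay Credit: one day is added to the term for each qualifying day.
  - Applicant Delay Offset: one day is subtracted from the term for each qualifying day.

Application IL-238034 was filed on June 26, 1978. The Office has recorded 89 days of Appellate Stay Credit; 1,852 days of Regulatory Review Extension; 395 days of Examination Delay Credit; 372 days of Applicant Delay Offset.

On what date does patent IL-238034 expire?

Base term: filing date + 15 years → 26 June 1993.
Appellate Stay Credit: +89 days → 23 September 1993.
Regulatory Review Extension: 1852 days claimed exceeds the 1703-day cap, so +1703 days → 23 May 1998.
Examination Delay Credit: +395 days → 22 June 1999.
Applicant Delay Offset: −372 days → 15 June 1998.

June 15, 1998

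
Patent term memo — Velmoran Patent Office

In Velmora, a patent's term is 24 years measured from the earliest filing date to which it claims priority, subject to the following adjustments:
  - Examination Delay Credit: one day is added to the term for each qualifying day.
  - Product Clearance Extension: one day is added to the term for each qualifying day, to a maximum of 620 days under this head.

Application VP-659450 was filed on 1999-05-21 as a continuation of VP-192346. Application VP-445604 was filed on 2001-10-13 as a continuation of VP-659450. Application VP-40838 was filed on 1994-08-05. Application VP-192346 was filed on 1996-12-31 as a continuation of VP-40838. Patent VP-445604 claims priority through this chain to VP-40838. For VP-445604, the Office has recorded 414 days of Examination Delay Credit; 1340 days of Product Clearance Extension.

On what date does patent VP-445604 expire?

June 4, 2021

Earliest priority filing: 5 August 1994.
Base term: 5 August 1994 + 24 years → 5 August 2018.
Examination Delay Credit: +414 days → 23 September 2019.
Product Clearance Extension: 1340 days claimed exceeds the 620-day cap, so +620 days → 4 June 2021.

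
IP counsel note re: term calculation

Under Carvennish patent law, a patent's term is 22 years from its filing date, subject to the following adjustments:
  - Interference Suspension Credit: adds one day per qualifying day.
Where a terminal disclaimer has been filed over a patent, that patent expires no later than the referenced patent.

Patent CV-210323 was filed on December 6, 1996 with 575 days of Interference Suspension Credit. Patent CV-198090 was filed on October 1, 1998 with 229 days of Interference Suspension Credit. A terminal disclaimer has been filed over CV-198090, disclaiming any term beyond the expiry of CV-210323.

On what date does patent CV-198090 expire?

2020-07-03

Natural term of CV-198090:
  Base: filing + 22 years → 1 October 2020.
  Interference Suspension Credit: +229 days → 18 May 2021.
Expiry of referenced patent CV-210323:
  Base: filing + 22 years → 6 December 2018.
  Interference Suspension Credit: +575 days → 3 July 2020.
Terminal disclaimer: CV-198090 expires on the earlier of 18 May 2021 and 3 July 2020.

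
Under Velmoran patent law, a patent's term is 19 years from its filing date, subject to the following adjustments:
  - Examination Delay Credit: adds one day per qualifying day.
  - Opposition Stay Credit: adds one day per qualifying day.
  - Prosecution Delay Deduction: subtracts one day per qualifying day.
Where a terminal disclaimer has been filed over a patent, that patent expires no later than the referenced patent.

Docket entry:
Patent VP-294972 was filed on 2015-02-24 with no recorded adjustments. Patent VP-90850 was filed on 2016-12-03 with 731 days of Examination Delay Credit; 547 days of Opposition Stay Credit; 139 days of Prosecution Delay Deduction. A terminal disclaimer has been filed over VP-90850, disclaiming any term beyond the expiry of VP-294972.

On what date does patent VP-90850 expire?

Natural term of VP-90850:
  Base: filing + 19 years → 3 December 2035.
  Examination Delay Credit: +731 days → 3 December 2037.
  Opposition Stay Credit: +547 days → 3 June 2039.
  Prosecution Delay Deduction: −139 days → 15 January 2039.
Expiry of referenced patent VP-294972:
  Base: filing + 19 years → 24 February 2034.
Terminal disclaimer: VP-90850 expires on the earlier of 15 January 2039 and 24 February 2034.

2034-02-24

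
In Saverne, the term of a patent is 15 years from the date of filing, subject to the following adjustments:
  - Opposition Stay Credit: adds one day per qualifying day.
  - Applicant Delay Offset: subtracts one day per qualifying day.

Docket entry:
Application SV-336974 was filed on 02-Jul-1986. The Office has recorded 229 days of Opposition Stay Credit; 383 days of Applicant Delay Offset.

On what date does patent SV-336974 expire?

January 29, 2001

Base term: filing date + 15 years → 2 July 2001.
Opposition Stay Credit: +229 days → 16 February 2002.
Applicant Delay Offset: −383 days → 29 January 2001.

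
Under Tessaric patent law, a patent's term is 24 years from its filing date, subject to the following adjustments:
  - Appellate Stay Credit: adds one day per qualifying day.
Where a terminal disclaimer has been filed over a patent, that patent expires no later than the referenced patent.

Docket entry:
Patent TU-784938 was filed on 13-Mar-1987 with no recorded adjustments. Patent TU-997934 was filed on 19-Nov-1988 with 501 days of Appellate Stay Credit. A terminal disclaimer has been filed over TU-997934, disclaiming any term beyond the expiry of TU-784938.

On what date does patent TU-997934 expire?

Natural term of TU-997934:
  Base: filing + 24 years → 19 November 2012.
  Appellate Stay Credit: +501 days → 4 April 2014.
Expiry of referenced patent TU-784938:
  Base: filing + 24 years → 13 March 2011.
Terminal disclaimer: TU-997934 expires on the earlier of 4 April 2014 and 13 March 2011.

2011-03-13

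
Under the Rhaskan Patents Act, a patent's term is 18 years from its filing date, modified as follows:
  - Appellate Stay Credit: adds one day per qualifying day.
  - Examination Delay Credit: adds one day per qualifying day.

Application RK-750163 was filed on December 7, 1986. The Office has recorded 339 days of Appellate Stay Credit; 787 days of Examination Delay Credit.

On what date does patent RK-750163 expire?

Base term: filing date + 18 years → 7 December 2004.
Appellate Stay Credit: +339 days → 11 November 2005.
Examination Delay Credit: +787 days → 7 January 2008.

January 7, 2008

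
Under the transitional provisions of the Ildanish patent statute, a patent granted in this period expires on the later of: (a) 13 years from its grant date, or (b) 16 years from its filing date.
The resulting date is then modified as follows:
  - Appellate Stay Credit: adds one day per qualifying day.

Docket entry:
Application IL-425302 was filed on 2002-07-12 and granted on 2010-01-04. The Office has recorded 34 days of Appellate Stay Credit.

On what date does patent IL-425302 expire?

2023-02-07

(a) grant + 13 years → 4 January 2023.
(b) filing + 16 years → 12 July 2018.
Later of the two: 4 January 2023.
Appellate Stay Credit: +34 days → 7 February 2023.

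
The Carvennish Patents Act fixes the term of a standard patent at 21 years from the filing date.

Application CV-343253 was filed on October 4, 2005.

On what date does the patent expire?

Filing date + 21 years → 4 October 2026.

October 4, 2026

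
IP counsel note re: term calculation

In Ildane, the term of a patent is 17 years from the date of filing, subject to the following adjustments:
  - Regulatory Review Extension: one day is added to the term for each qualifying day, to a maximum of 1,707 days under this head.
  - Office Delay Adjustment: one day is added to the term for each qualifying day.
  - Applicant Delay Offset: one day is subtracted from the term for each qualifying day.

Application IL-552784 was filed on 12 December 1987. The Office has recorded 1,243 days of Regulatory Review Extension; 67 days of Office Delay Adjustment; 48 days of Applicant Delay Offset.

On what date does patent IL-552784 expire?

2008-05-27

Base term: filing date + 17 years → 12 December 2004.
Regulatory Review Extension: 1243 days (within the 1707-day cap) → +1243 days → 8 May 2008.
Office Delay Adjustment: +67 days → 14 July 2008.
Applicant Delay Offset: −48 days → 27 May 2008.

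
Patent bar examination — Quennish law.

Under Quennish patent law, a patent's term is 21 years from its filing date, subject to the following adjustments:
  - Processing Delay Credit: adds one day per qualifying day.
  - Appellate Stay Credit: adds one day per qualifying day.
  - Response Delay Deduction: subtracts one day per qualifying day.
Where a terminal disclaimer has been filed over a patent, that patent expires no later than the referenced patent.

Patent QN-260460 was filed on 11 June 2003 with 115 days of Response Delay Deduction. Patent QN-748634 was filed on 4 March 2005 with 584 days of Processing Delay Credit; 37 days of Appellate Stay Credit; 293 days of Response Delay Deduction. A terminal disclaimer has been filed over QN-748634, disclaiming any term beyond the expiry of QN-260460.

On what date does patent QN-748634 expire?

February 17, 2024

Natural term of QN-748634:
  Base: filing + 21 years → 4 March 2026.
  Processing Delay Credit: +584 days → 9 October 2027.
  Appellate Stay Credit: +37 days → 15 November 2027.
  Response Delay Deduction: −293 days → 26 January 2027.
Expiry of referenced patent QN-260460:
  Base: filing + 21 years → 11 June 2024.
  Response Delay Deduction: −115 days → 17 February 2024.
Terminal disclaimer: QN-748634 expires on the earlier of 26 January 2027 and 17 February 2024.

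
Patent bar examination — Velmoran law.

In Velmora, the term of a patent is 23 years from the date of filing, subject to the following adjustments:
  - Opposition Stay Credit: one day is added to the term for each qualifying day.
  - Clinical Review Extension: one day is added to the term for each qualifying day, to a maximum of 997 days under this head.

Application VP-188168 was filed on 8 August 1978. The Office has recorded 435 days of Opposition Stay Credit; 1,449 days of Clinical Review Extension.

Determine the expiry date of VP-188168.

2005-07-10

Base term: filing date + 23 years → 8 August 2001.
Opposition Stay Credit: +435 days → 17 October 2002.
Clinical Review Extension: 1449 days claimed exceeds the 997-day cap, so +997 days → 10 July 2005.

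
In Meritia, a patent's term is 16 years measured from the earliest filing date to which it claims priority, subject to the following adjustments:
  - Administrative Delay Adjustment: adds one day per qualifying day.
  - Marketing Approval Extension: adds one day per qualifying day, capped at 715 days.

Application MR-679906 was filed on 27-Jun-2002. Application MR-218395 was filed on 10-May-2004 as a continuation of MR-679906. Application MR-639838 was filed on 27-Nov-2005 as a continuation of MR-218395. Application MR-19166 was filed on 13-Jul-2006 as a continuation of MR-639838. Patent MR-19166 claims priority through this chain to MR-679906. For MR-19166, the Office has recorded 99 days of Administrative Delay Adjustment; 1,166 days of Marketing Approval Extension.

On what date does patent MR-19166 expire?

Earliest priority filing: 27 June 2002.
Base term: 27 June 2002 + 16 years → 27 June 2018.
Administrative Delay Adjustment: +99 days → 4 October 2018.
Marketing Approval Extension: 1166 days claimed exceeds the 715-day cap, so +715 days → 18 September 2020.

2020-09-18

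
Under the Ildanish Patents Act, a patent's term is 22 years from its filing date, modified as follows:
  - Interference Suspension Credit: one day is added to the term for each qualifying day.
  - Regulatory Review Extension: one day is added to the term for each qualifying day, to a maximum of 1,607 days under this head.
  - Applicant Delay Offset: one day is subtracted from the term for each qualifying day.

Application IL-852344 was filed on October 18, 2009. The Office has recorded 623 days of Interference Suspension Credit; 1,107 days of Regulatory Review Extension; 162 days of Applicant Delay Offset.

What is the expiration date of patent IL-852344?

Base term: filing date + 22 years → 18 October 2031.
Interference Suspension Credit: +623 days → 2 July 2033.
Regulatory Review Extension: 1107 days (within the 1607-day cap) → +1107 days → 13 July 2036.
Applicant Delay Offset: −162 days → 2 February 2036.

February 2, 2036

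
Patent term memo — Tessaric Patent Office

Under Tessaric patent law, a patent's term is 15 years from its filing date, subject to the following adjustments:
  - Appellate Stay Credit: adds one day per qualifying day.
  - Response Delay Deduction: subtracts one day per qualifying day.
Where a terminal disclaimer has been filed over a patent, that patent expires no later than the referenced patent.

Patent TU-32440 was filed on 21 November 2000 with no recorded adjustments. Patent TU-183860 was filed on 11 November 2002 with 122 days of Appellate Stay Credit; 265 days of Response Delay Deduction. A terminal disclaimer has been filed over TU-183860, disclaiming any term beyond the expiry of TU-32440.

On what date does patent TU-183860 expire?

November 21, 2015

Natural term of TU-183860:
  Base: filing + 15 years → 11 November 2017.
  Appellate Stay Credit: +122 days → 13 March 2018.
  Response Delay Deduction: −265 days → 21 June 2017.
Expiry of referenced patent TU-32440:
  Base: filing + 15 years → 21 November 2015.
Terminal disclaimer: TU-183860 expires on the earlier of 21 June 2017 and 21 November 2015.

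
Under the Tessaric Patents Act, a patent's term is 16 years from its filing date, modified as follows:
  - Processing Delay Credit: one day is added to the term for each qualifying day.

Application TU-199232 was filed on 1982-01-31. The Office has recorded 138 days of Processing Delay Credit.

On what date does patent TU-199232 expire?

June 18, 1998

Base term: filing date + 16 years → 31 January 1998.
Processing Delay Credit: +138 days → 18 June 1998.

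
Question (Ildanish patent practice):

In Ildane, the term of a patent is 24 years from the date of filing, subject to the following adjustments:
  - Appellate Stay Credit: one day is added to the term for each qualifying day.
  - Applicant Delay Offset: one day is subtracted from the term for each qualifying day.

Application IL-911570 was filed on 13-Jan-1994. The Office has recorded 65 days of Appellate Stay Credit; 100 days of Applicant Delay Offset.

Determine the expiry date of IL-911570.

Base term: filing date + 24 years → 13 January 2018.
Appellate Stay Credit: +65 days → 19 March 2018.
Applicant Delay Offset: −100 days → 9 December 2017.

2017-12-09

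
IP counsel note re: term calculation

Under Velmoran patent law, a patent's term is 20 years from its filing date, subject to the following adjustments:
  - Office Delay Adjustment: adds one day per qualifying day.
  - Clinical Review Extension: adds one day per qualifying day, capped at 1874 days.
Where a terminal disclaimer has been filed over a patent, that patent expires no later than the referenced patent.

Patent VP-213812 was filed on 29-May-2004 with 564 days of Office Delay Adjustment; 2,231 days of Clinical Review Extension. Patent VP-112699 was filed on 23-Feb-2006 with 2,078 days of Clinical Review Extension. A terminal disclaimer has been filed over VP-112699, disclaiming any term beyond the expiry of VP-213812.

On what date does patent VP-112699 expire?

Natural term of VP-112699:
  Base: filing + 20 years → 23 February 2026.
  Clinical Review Extension: 2078 days claimed exceeds the 1874-day cap, so +1874 days → 12 April 2031.
Expiry of referenced patent VP-213812:
  Base: filing + 20 years → 29 May 2024.
  Office Delay Adjustment: +564 days → 14 December 2025.
  Clinical Review Extension: 2231 days claimed exceeds the 1874-day cap, so +1874 days → 31 January 2031.
Terminal disclaimer: VP-112699 expires on the earlier of 12 April 2031 and 31 January 2031.

2031-01-31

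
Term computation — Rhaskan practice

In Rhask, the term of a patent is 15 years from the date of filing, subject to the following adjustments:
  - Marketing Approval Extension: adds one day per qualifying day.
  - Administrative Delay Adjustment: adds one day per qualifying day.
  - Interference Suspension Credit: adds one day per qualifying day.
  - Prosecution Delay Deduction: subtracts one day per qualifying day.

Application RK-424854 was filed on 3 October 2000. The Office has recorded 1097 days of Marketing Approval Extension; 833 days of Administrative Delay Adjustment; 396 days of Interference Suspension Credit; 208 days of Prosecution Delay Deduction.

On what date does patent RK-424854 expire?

July 21, 2021

Base term: filing date + 15 years → 3 October 2015.
Marketing Approval Extension: +1097 days → 4 October 2018.
Administrative Delay Adjustment: +833 days → 14 January 2021.
Interference Suspension Credit: +396 days → 14 February 2022.
Prosecution Delay Deduction: −208 days → 21 July 2021.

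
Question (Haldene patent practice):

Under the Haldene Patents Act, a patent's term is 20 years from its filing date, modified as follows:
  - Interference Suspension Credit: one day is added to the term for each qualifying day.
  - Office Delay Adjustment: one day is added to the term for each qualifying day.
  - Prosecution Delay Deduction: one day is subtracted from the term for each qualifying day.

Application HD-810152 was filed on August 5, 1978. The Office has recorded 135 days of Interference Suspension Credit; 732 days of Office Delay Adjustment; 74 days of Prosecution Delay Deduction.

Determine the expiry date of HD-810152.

Base term: filing date + 20 years → 5 August 1998.
Interference Suspension Credit: +135 days → 18 December 1998.
Office Delay Adjustment: +732 days → 19 December 2000.
Prosecution Delay Deduction: −74 days → 6 October 2000.

2000-10-06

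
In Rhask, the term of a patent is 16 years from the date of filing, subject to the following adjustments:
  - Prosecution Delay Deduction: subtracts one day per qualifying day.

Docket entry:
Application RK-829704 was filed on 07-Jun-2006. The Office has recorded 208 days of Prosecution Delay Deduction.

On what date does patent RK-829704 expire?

November 11, 2021

Base term: filing date + 16 years → 7 June 2022.
Prosecution Delay Deduction: −208 days → 11 November 2021.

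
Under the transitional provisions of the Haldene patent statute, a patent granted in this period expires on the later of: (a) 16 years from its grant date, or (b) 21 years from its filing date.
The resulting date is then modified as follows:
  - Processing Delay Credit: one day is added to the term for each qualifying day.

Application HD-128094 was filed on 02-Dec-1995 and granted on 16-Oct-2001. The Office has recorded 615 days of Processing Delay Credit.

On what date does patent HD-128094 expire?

2019-06-23

(a) grant + 16 years → 16 October 2017.
(b) filing + 21 years → 2 December 2016.
Later of the two: 16 October 2017.
Processing Delay Credit: +615 days → 23 June 2019.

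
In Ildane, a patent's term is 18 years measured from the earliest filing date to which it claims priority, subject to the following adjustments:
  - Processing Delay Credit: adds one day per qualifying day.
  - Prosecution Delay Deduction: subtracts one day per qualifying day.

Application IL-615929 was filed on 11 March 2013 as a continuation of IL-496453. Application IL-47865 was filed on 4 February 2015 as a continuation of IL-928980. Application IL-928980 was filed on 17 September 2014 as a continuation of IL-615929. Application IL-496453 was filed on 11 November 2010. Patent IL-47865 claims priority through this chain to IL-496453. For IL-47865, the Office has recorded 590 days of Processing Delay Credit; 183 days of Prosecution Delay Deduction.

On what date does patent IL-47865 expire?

Earliest priority filing: 11 November 2010.
Base term: 11 November 2010 + 18 years → 11 November 2028.
Processing Delay Credit: +590 days → 24 June 2030.
Prosecution Delay Deduction: −183 days → 23 December 2029.

2029-12-23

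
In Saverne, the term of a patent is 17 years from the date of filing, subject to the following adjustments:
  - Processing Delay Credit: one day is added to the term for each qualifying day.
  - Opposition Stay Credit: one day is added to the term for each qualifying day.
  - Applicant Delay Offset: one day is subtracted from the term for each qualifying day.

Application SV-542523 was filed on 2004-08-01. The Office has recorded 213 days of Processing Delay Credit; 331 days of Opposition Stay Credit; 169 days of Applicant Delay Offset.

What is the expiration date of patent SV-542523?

August 11, 2022

Base term: filing date + 17 years → 1 August 2021.
Processing Delay Credit: +213 days → 2 March 2022.
Opposition Stay Credit: +331 days → 27 January 2023.
Applicant Delay Offset: −169 days → 11 August 2022.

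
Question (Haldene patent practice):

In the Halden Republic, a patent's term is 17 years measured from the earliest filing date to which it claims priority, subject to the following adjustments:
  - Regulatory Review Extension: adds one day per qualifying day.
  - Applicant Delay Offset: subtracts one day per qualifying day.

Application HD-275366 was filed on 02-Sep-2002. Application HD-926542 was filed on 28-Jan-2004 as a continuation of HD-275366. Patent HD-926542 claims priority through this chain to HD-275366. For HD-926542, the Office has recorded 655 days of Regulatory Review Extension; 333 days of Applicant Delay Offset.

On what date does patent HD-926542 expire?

Earliest priority filing: 2 September 2002.
Base term: 2 September 2002 + 17 years → 2 September 2019.
Regulatory Review Extension: +655 days → 18 June 2021.
Applicant Delay Offset: −333 days → 20 July 2020.

July 20, 2020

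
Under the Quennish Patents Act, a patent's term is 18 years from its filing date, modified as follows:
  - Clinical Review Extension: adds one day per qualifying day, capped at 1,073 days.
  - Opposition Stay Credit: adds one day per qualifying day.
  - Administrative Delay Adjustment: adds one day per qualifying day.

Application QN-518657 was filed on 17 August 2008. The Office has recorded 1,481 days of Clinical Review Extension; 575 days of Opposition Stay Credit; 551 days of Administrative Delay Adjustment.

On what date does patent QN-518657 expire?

Base term: filing date + 18 years → 17 August 2026.
Clinical Review Extension: 1481 days claimed exceeds the 1073-day cap, so +1073 days → 25 July 2029.
Opposition Stay Credit: +575 days → 20 February 2031.
Administrative Delay Adjustment: +551 days → 24 August 2032.

2032-08-24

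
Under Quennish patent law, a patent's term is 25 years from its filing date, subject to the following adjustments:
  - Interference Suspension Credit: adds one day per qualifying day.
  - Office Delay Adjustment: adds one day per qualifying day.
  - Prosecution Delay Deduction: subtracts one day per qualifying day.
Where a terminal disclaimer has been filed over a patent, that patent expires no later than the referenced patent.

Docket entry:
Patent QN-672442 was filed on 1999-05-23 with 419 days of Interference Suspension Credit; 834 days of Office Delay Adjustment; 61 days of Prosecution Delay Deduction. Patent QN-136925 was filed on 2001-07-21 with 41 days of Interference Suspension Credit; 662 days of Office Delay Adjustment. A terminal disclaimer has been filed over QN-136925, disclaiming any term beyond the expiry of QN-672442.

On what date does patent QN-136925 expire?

2027-08-28

Natural term of QN-136925:
  Base: filing + 25 years → 21 July 2026.
  Interference Suspension Credit: +41 days → 31 August 2026.
  Office Delay Adjustment: +662 days → 23 June 2028.
Expiry of referenced patent QN-672442:
  Base: filing + 25 years → 23 May 2024.
  Interference Suspension Credit: +419 days → 16 July 2025.
  Office Delay Adjustment: +834 days → 28 October 2027.
  Prosecution Delay Deduction: −61 days → 28 August 2027.
Terminal disclaimer: QN-136925 expires on the earlier of 23 June 2028 and 28 August 2027.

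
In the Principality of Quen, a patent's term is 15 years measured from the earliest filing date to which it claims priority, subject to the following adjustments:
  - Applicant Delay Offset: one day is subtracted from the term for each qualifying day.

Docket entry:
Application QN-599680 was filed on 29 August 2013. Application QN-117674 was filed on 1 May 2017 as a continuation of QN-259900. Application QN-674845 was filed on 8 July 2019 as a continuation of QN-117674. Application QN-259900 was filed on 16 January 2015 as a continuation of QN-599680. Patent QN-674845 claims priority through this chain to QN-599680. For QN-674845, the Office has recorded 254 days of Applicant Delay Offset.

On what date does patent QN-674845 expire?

Earliest priority filing: 29 August 2013.
Base term: 29 August 2013 + 15 years → 29 August 2028.
Applicant Delay Offset: −254 days → 19 December 2027.

2027-12-19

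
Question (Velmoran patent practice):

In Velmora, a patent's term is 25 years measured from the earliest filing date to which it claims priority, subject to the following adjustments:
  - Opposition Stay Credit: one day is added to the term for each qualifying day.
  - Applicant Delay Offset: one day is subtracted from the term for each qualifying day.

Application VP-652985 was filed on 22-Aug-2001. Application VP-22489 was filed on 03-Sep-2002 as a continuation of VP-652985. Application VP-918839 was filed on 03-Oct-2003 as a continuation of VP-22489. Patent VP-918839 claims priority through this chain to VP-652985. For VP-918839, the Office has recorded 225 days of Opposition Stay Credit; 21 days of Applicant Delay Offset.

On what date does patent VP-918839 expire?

2027-03-14

Earliest priority filing: 22 August 2001.
Base term: 22 August 2001 + 25 years → 22 August 2026.
Opposition Stay Credit: +225 days → 4 April 2027.
Applicant Delay Offset: −21 days → 14 March 2027.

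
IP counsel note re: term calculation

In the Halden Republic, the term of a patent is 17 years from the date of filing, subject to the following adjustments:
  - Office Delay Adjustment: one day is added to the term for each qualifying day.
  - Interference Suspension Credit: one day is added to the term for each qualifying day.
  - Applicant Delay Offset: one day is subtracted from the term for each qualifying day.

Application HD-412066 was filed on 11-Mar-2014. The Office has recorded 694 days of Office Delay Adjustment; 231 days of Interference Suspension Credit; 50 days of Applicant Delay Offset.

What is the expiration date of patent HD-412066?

August 2, 2033

Base term: filing date + 17 years → 11 March 2031.
Office Delay Adjustment: +694 days → 2 February 2033.
Interference Suspension Credit: +231 days → 21 September 2033.
Applicant Delay Offset: −50 days → 2 August 2033.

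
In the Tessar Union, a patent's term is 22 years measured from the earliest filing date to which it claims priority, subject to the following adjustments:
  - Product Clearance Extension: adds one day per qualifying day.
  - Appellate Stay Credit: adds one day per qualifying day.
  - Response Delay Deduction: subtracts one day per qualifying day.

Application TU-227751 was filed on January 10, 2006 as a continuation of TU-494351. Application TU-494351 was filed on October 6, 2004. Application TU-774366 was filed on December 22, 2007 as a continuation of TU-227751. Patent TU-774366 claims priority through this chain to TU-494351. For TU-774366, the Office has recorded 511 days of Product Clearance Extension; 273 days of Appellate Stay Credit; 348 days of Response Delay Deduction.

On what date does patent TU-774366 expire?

2027-12-16

Earliest priority filing: 6 October 2004.
Base term: 6 October 2004 + 22 years → 6 October 2026.
Product Clearance Extension: +511 days → 29 February 2028.
Appellate Stay Credit: +273 days → 28 November 2028.
Response Delay Deduction: −348 days → 16 December 2027.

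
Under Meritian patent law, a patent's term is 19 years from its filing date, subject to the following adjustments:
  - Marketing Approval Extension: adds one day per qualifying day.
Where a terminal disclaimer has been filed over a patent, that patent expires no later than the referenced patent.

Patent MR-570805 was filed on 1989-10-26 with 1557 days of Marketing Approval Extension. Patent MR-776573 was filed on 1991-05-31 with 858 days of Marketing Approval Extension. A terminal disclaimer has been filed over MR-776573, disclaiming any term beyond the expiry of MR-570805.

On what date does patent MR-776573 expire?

October 5, 2012

Natural term of MR-776573:
  Base: filing + 19 years → 31 May 2010.
  Marketing Approval Extension: +858 days → 5 October 2012.
Expiry of referenced patent MR-570805:
  Base: filing + 19 years → 26 October 2008.
  Marketing Approval Extension: +1557 days → 30 January 2013.
Terminal disclaimer: MR-776573 expires on the earlier of 5 October 2012 and 30 January 2013.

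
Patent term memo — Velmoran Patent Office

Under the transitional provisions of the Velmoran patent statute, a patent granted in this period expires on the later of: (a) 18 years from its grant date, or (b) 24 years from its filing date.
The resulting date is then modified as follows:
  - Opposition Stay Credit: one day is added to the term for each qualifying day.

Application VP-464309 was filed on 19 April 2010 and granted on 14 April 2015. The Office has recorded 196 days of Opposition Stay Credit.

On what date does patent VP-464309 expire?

(a) grant + 18 years → 14 April 2033.
(b) filing + 24 years → 19 April 2034.
Later of the two: 19 April 2034.
Opposition Stay Credit: +196 days → 1 November 2034.

November 1, 2034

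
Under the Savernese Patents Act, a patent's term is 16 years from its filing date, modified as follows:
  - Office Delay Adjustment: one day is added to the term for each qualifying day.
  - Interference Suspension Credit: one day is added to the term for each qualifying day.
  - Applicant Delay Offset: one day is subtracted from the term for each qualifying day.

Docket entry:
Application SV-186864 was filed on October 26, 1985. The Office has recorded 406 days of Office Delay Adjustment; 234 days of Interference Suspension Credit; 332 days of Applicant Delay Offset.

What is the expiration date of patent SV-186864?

August 30, 2002

Base term: filing date + 16 years → 26 October 2001.
Office Delay Adjustment: +406 days → 6 December 2002.
Interference Suspension Credit: +234 days → 28 July 2003.
Applicant Delay Offset: −332 days → 30 August 2002.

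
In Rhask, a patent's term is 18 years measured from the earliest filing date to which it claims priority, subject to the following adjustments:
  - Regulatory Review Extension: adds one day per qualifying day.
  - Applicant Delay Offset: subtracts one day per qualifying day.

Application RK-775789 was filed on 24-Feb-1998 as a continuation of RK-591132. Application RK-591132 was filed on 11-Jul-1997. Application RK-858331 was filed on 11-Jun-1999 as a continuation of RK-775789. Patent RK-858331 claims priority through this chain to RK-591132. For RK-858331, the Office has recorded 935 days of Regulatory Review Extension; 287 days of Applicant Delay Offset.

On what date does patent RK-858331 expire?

April 19, 2017

Earliest priority filing: 11 July 1997.
Base term: 11 July 1997 + 18 years → 11 July 2015.
Regulatory Review Extension: +935 days → 31 January 2018.
Applicant Delay Offset: −287 days → 19 April 2017.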